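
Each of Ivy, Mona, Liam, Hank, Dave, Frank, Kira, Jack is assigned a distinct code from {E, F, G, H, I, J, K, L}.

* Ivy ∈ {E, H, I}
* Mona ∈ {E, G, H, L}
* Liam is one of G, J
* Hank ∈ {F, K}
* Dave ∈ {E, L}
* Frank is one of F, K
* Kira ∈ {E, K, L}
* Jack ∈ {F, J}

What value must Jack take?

Among the 8 variables, I fits only Ivy (and all 8 values in {E, F, G, H, I, J, K, L} must be used), so Ivy = I.
The 7 still-open variables draw from only 7 values {E, F, G, H, J, K, L}, so each is used; only Mona can be H, hence Mona = H.
The 6 still-open variables together cover exactly {E, F, G, J, K, L} — 6 values for 6 variables — and G appears only in Liam's list, so Liam = G.
Among the 5 still-open variables, J fits only Jack (and all 5 values in {E, F, J, K, L} must be used), so Jack = J.

J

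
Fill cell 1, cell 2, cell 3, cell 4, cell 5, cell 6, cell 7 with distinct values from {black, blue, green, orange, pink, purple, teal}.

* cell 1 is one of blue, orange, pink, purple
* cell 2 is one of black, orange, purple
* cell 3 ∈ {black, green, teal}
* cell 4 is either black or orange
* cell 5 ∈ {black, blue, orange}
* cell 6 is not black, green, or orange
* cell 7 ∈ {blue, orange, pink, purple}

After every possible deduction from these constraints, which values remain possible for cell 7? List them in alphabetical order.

The 7 variables together cover exactly {black, blue, green, orange, pink, purple, teal} — 7 values for 7 variables — and green appears only in cell 3's list, so cell 3 = green.
The 6 still-open variables together cover exactly {black, blue, orange, pink, purple, teal} — 6 values for 6 variables — and teal appears only in cell 6's list, so cell 6 = teal.
No further eliminations apply; cell 7 can still be any of blue, orange, pink, purple.

blue, orange, pink, purple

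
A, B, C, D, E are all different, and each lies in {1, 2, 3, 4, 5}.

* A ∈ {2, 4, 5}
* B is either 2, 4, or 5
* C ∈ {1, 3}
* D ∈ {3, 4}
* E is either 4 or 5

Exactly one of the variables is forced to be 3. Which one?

D

Among the 5 variables, 1 fits only C (and all 5 values in {1, 2, 3, 4, 5} must be used), so C = 1.
The 4 still-open variables draw from only 4 values {2, 3, 4, 5}, so each is used; only D can be 3, hence D = 3.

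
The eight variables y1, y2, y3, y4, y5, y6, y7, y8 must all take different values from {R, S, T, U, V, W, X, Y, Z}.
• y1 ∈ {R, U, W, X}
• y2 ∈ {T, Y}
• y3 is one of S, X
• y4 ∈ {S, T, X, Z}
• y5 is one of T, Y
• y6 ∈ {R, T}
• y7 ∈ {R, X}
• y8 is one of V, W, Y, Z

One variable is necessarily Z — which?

y4

y2 and y5 between them cover only {T, Y} — a naked pair. Remove those values from y4, y6, y8.
That leaves y6 = R. Remove R from y1, y7.
y7 has just one choice, so y7 = X. Remove X from y1, y3, y4.
That leaves y3 = S. So y4 can't be S.
So Z goes to y4.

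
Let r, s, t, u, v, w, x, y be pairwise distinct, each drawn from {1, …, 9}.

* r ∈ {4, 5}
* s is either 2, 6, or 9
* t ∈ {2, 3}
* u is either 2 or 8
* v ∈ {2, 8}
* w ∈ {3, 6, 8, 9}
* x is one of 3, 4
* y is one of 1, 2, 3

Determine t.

3

The 8 variables together cover exactly {1, 2, 3, 4, 5, 6, 8, 9} — 8 values for 8 variables — and 1 appears only in y's list, so y = 1.
The 7 still-open variables together cover exactly {2, 3, 4, 5, 6, 8, 9} — 7 values for 7 variables — and 5 appears only in r's list, so r = 5.
Among the 6 still-open variables, 4 fits only x (and all 6 values in {2, 3, 4, 6, 8, 9} must be used), so x = 4.
u and v share exactly the 2 values {2, 8}; by pigeonhole those values go to them, so strike 2, 8 from s, t, w.
So t = 3.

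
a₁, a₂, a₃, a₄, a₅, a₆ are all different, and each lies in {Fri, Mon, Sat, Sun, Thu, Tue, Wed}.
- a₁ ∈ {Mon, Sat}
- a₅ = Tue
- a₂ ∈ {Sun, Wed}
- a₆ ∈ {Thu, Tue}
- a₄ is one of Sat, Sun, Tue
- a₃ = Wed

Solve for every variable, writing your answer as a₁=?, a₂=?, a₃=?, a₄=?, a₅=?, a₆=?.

a₃ must be Wed (only option left). Eliminate Wed elsewhere: a₂.
a₅'s domain is down to {Tue}, so a₅ = Tue. Eliminate Tue elsewhere: a₄, a₆.
a₆'s domain is down to {Thu}, so a₆ = Thu.
a₂ has just one choice, so a₂ = Sun. Remove Sun from a₄.
That leaves a₄ = Sat. Remove Sat from a₁.
a₁'s domain is down to {Mon}, so a₁ = Mon.

a₁=Mon, a₂=Sun, a₃=Wed, a₄=Sat, a₅=Tue, a₆=Thu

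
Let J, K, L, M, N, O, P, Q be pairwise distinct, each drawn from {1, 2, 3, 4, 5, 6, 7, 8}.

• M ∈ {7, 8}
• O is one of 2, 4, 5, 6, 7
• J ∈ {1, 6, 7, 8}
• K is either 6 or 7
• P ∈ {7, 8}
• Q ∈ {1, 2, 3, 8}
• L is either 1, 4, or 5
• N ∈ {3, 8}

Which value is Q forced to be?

2

The 2 variables M and P are confined to {7, 8}, which locks those values in; drop them from J, K, N, O, Q.
K has just one choice, so K = 6. Eliminate 6 elsewhere: J, O.
N's domain is down to {3}, so N = 3. Remove 3 from Q.
J's domain is down to {1}, so J = 1. Eliminate 1 elsewhere: L, Q.
So Q = 2.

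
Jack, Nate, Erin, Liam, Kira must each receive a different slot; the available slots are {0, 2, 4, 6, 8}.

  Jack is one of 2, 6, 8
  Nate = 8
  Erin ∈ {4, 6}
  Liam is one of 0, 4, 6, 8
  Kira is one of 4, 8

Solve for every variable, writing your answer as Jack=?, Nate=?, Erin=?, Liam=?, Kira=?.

Jack=2, Nate=8, Erin=6, Liam=0, Kira=4

Nate must be 8 (only option left). Remove 8 from Jack, Liam, Kira.
Kira has just one choice, so Kira = 4. So Erin, Liam can't be 4.
That leaves Erin = 6. Eliminate 6 elsewhere: Jack, Liam.
That leaves Liam = 0.
Jack must be 2 (only option left).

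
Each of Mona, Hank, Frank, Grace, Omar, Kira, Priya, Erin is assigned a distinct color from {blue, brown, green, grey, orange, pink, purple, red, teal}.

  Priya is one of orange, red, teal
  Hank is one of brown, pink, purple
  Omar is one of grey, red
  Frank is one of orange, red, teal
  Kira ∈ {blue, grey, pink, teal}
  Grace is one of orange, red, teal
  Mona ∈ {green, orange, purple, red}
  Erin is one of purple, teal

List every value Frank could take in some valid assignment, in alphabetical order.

The 3 variables Frank, Grace, Priya are confined to {orange, red, teal}, which locks those values in; drop them from Mona, Omar, Kira, Erin.
That leaves Omar = grey. Eliminate grey elsewhere: Kira.
That leaves Erin = purple. So Mona, Hank can't be purple.
Mona has just one choice, so Mona = green.
No further eliminations apply; Frank can still be any of orange, red, teal.

orange, red, teal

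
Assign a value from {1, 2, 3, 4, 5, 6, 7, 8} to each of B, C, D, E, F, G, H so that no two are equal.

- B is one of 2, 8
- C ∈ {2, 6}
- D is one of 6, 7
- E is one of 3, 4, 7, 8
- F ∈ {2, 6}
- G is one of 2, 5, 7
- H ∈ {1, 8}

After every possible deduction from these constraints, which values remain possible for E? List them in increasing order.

3, 4

The 2 variables C and F are confined to {2, 6}, which locks those values in; drop them from B, D, G.
B's domain is down to {8}, so B = 8. Eliminate 8 elsewhere: E, H.
D has just one choice, so D = 7. So E, G can't be 7.
G has just one choice, so G = 5.
H has just one choice, so H = 1.
No further eliminations apply; E can still be any of 3, 4.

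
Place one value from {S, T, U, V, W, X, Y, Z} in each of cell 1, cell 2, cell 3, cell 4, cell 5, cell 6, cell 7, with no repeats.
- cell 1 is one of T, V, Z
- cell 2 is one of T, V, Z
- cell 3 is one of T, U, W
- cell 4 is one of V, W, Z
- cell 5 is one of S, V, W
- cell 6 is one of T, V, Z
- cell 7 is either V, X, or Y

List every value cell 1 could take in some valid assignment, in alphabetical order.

T, V, Z

The 3 variables cell 1, cell 2, cell 6 are confined to {T, V, Z}, which locks those values in; drop them from cell 3, cell 4, cell 5, cell 7.
cell 4 must be W (only option left). So cell 3, cell 5 can't be W.
cell 5 must be S (only option left).
That leaves cell 3 = U.
No further eliminations apply; cell 1 can still be any of T, V, Z.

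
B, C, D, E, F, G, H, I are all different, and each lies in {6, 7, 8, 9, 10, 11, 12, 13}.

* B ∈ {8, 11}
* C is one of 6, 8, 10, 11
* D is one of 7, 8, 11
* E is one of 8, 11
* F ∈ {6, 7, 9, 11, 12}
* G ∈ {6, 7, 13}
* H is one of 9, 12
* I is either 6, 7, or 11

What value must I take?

Among the 8 variables, 10 fits only C (and all 8 values in {6, 7, 8, 9, 10, 11, 12, 13} must be used), so C = 10.
The 7 still-open variables together cover exactly {6, 7, 8, 9, 11, 12, 13} — 7 values for 7 variables — and 13 appears only in G's list, so G = 13.
B and E share exactly the 2 values {8, 11}; by pigeonhole those values go to them, so strike 8, 11 from D, F, I.
D must be 7 (only option left). Remove 7 from F, I.
So I = 6.

6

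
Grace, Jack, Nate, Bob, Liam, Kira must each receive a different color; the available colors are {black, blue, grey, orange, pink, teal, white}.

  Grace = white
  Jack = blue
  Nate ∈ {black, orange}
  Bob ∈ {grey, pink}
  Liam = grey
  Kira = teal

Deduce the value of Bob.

Grace has just one choice, so Grace = white.
Jack has just one choice, so Jack = blue.
Liam has just one choice, so Liam = grey. Remove grey from Bob.
So Bob = pink.

pink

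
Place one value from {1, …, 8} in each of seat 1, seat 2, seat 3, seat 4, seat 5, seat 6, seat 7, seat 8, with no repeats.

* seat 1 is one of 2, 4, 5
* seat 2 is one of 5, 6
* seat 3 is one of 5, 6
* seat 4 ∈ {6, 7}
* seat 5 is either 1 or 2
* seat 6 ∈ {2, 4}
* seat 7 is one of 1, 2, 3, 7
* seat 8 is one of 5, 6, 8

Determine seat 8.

The 8 variables together cover exactly {1, 2, 3, 4, 5, 6, 7, 8} — 8 values for 8 variables — and 3 appears only in seat 7's list, so seat 7 = 3.
The 7 still-open variables together cover exactly {1, 2, 4, 5, 6, 7, 8} — 7 values for 7 variables — and 1 appears only in seat 5's list, so seat 5 = 1.
The 6 still-open variables draw from only 6 values {2, 4, 5, 6, 7, 8}, so each is used; only seat 4 can be 7, hence seat 4 = 7.
The 5 still-open variables together cover exactly {2, 4, 5, 6, 8} — 5 values for 5 variables — and 8 appears only in seat 8's list, so seat 8 = 8.

8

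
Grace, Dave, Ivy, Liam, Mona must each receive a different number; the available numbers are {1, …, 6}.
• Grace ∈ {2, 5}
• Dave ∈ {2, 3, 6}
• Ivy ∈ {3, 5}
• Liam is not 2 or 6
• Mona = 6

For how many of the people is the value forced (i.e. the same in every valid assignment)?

1

Mona's domain is down to {6}, so Mona = 6. Remove 6 from Dave.
The 3 variables Grace, Dave, Ivy are confined to {2, 3, 5}, which locks those values in; drop them from Liam.
Determined: Mona=6. The other people each still have more than one consistent value. That makes 1.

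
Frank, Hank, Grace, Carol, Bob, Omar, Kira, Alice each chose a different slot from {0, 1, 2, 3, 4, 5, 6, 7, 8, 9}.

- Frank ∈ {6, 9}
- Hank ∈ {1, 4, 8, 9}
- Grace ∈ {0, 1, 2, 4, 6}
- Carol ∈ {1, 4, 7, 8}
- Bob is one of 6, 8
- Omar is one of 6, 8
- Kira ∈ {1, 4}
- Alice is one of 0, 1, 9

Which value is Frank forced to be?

9

Among the 8 variables, 2 fits only Grace (and all 8 values in {0, 1, 2, 4, 6, 7, 8, 9} must be used), so Grace = 2.
The 7 still-open variables together cover exactly {0, 1, 4, 6, 7, 8, 9} — 7 values for 7 variables — and 0 appears only in Alice's list, so Alice = 0.
The 6 still-open variables draw from only 6 values {1, 4, 6, 7, 8, 9}, so each is used; only Carol can be 7, hence Carol = 7.
Bob and Omar share exactly the 2 values {6, 8}; by pigeonhole those values go to them, so strike 6, 8 from Frank, Hank.
So Frank = 9.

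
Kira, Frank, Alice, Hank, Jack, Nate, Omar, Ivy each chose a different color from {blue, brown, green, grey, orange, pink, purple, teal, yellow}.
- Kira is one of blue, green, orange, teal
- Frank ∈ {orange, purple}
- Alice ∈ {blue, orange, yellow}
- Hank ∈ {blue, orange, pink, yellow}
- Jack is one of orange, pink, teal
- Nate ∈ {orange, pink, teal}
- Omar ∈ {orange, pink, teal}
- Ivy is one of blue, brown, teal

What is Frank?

purple

Among the 8 variables, brown fits only Ivy (and all 8 values in {blue, brown, green, orange, pink, purple, teal, yellow} must be used), so Ivy = brown.
The 7 still-open variables draw from only 7 values {blue, green, orange, pink, purple, teal, yellow}, so each is used; only Kira can be green, hence Kira = green.
Among the 6 still-open variables, purple fits only Frank (and all 6 values in {blue, orange, pink, purple, teal, yellow} must be used), so Frank = purple.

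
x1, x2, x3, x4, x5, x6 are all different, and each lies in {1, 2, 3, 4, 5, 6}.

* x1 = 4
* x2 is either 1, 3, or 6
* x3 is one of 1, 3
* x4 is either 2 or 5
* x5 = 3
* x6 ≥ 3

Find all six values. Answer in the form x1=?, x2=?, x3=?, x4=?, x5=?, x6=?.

x1=4, x2=6, x3=1, x4=2, x5=3, x6=5

x1 must be 4 (only option left). Strike 4 from x6.
x5's domain is down to {3}, so x5 = 3. Strike 3 from x2, x3, x6.
x3 has just one choice, so x3 = 1. Strike 1 from x2.
That leaves x2 = 6. Remove 6 from x6.
x6 must be 5 (only option left). So x4 can't be 5.
x4 has just one choice, so x4 = 2.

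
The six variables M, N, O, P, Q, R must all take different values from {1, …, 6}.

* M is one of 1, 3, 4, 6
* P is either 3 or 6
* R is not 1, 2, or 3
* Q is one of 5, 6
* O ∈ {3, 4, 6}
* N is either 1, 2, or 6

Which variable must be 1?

M

The 6 variables together cover exactly {1, 2, 3, 4, 5, 6} — 6 values for 6 variables — and 2 appears only in N's list, so N = 2.
Among the 5 still-open variables, 1 fits only M (and all 5 values in {1, 3, 4, 5, 6} must be used), so M = 1.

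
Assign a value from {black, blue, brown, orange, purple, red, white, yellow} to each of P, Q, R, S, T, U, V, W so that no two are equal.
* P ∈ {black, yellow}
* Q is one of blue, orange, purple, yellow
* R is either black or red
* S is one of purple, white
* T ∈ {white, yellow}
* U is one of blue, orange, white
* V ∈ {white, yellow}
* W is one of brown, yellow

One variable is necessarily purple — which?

Among the 8 variables, brown fits only W (and all 8 values in {black, blue, brown, orange, purple, red, white, yellow} must be used), so W = brown.
Among the 7 still-open variables, red fits only R (and all 7 values in {black, blue, orange, purple, red, white, yellow} must be used), so R = red.
Among the 6 still-open variables, black fits only P (and all 6 values in {black, blue, orange, purple, white, yellow} must be used), so P = black.
The 2 variables T and V are confined to {white, yellow}, which locks those values in; drop them from Q, S, U.
So purple goes to S.

S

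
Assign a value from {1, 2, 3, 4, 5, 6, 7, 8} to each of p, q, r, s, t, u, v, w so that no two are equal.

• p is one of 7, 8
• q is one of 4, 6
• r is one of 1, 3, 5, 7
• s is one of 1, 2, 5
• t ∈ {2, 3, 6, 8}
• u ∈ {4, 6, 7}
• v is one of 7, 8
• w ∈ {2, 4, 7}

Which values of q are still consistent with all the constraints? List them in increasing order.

4, 6

The 2 variables p and v are confined to {7, 8}, which locks those values in; drop them from r, t, u, w.
The 2 variables q and u are confined to {4, 6}, which locks those values in; drop them from t, w.
w's domain is down to {2}, so w = 2. Strike 2 from s, t.
t's domain is down to {3}, so t = 3. So r can't be 3.
No further eliminations apply; q can still be any of 4, 6.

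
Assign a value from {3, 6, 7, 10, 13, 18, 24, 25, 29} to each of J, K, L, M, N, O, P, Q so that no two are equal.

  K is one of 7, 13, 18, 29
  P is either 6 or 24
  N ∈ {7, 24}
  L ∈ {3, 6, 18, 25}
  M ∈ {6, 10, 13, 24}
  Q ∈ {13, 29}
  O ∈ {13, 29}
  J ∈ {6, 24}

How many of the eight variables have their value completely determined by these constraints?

The 2 variables J and P are confined to {6, 24}, which locks those values in; drop them from L, M, N.
N has just one choice, so N = 7. Remove 7 from K.
O and Q between them cover only {13, 29} — a naked pair. Remove those values from K, M.
K's domain is down to {18}, so K = 18. Remove 18 from L.
M has just one choice, so M = 10.
Determined: K=18, M=10, N=7. The other variables each still have more than one consistent value. That makes 3.

3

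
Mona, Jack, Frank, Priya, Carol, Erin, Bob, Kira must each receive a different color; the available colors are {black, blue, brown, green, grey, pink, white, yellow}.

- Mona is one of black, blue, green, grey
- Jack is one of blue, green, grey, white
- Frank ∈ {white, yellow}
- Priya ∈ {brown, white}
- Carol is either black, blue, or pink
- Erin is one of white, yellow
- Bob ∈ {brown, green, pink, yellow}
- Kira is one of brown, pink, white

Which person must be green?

Frank and Erin share exactly the 2 values {white, yellow}; by pigeonhole those values go to them, so strike white, yellow from Jack, Priya, Bob, Kira.
That leaves Priya = brown. So Bob, Kira can't be brown.
Kira's domain is down to {pink}, so Kira = pink. So Carol, Bob can't be pink.
So green goes to Bob.

Bob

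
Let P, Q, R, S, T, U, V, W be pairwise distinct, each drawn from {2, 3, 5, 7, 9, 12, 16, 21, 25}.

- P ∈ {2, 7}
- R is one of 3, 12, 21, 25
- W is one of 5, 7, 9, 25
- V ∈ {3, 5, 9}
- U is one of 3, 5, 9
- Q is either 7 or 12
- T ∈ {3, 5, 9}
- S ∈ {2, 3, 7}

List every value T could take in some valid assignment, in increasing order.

The 8 variables draw from only 8 values {2, 3, 5, 7, 9, 12, 21, 25}, so each is used; only R can be 21, hence R = 21.
Among the 7 still-open variables, 12 fits only Q (and all 7 values in {2, 3, 5, 7, 9, 12, 25} must be used), so Q = 12.
Among the 6 still-open variables, 25 fits only W (and all 6 values in {2, 3, 5, 7, 9, 25} must be used), so W = 25.
The 3 variables T, U, V are confined to {3, 5, 9}, which locks those values in; drop them from S.
No further eliminations apply; T can still be any of 3, 5, 9.

3, 5, 9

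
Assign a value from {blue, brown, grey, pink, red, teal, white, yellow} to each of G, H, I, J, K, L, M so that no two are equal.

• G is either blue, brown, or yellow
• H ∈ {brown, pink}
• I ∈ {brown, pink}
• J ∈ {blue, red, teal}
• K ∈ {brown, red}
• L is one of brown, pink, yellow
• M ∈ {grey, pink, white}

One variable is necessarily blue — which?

G

H and I between them cover only {brown, pink} — a naked pair. Remove those values from G, K, L, M.
K has just one choice, so K = red. So J can't be red.
That leaves L = yellow. Remove yellow from G.
So blue goes to G.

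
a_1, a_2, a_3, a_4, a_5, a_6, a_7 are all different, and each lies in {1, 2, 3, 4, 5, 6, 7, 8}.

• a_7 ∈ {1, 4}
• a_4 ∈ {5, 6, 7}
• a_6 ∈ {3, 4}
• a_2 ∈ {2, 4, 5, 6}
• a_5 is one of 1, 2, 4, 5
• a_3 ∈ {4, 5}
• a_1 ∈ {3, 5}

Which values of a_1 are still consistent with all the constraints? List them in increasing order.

3, 5

The 7 variables together cover exactly {1, 2, 3, 4, 5, 6, 7} — 7 values for 7 variables — and 7 appears only in a_4's list, so a_4 = 7.
The 6 still-open variables draw from only 6 values {1, 2, 3, 4, 5, 6}, so each is used; only a_2 can be 6, hence a_2 = 6.
Among the 5 still-open variables, 2 fits only a_5 (and all 5 values in {1, 2, 3, 4, 5} must be used), so a_5 = 2.
The 4 still-open variables together cover exactly {1, 3, 4, 5} — 4 values for 4 variables — and 1 appears only in a_7's list, so a_7 = 1.
No further eliminations apply; a_1 can still be any of 3, 5.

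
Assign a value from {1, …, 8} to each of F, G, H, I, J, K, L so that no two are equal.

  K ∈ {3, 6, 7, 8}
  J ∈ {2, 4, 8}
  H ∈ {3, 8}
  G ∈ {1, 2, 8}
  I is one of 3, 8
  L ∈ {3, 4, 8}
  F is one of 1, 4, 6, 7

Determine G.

1

H and I between them cover only {3, 8} — a naked pair. Remove those values from G, J, K, L.
L has just one choice, so L = 4. Remove 4 from F, J.
That leaves J = 2. Remove 2 from G.
So G = 1.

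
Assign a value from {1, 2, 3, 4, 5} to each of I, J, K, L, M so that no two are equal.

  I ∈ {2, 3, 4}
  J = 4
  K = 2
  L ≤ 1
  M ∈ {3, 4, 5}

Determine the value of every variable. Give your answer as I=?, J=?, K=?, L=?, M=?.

J's domain is down to {4}, so J = 4. Remove 4 from I, M.
That leaves K = 2. Strike 2 from I.
That leaves L = 1.
I's domain is down to {3}, so I = 3. So M can't be 3.
M's domain is down to {5}, so M = 5.

I=3, J=4, K=2, L=1, M=5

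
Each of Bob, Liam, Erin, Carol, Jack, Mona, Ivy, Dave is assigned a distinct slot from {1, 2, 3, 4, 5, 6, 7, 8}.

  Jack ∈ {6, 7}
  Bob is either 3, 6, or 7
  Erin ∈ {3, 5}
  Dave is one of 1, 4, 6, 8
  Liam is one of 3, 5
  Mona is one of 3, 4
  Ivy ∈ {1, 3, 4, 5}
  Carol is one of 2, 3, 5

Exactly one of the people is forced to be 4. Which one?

Mona

The 8 variables draw from only 8 values {1, 2, 3, 4, 5, 6, 7, 8}, so each is used; only Carol can be 2, hence Carol = 2.
Among the 7 still-open variables, 8 fits only Dave (and all 7 values in {1, 3, 4, 5, 6, 7, 8} must be used), so Dave = 8.
The 6 still-open variables together cover exactly {1, 3, 4, 5, 6, 7} — 6 values for 6 variables — and 1 appears only in Ivy's list, so Ivy = 1.
The 5 still-open variables together cover exactly {3, 4, 5, 6, 7} — 5 values for 5 variables — and 4 appears only in Mona's list, so Mona = 4.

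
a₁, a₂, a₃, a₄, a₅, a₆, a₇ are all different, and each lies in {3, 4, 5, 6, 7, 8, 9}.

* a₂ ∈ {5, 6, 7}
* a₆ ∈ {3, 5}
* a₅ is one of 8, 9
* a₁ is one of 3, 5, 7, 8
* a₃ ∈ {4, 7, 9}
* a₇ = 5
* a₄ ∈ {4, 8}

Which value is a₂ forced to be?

a₇ has just one choice, so a₇ = 5. So a₁, a₂, a₆ can't be 5.
a₆'s domain is down to {3}, so a₆ = 3. Eliminate 3 elsewhere: a₁.
The 5 still-open variables together cover exactly {4, 6, 7, 8, 9} — 5 values for 5 variables — and 6 appears only in a₂'s list, so a₂ = 6.

6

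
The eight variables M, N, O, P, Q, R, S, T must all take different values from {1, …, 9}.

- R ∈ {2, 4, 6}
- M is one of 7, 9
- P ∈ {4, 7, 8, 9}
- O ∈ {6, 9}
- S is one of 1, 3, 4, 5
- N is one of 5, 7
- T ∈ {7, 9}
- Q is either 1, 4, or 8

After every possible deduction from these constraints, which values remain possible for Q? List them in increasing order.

M and T share exactly the 2 values {7, 9}; by pigeonhole those values go to them, so strike 7, 9 from N, O, P.
N must be 5 (only option left). Strike 5 from S.
O has just one choice, so O = 6. Strike 6 from R.
No further eliminations apply; Q can still be any of 1, 4, 8.

1, 4, 8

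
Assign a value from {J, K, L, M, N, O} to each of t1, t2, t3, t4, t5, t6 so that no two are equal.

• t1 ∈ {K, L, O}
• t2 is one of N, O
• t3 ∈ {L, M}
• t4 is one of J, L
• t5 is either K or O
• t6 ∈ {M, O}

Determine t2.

N

The 6 variables draw from only 6 values {J, K, L, M, N, O}, so each is used; only t4 can be J, hence t4 = J.
The 5 still-open variables draw from only 5 values {K, L, M, N, O}, so each is used; only t2 can be N, hence t2 = N.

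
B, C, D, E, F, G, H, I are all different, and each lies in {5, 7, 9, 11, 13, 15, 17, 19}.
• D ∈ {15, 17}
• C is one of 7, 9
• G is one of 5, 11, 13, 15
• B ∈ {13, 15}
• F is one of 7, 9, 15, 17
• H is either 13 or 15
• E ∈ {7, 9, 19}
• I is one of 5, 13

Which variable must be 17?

D

Among the 8 variables, 11 fits only G (and all 8 values in {5, 7, 9, 11, 13, 15, 17, 19} must be used), so G = 11.
The 7 still-open variables together cover exactly {5, 7, 9, 13, 15, 17, 19} — 7 values for 7 variables — and 5 appears only in I's list, so I = 5.
The 6 still-open variables together cover exactly {7, 9, 13, 15, 17, 19} — 6 values for 6 variables — and 19 appears only in E's list, so E = 19.
The 2 variables B and H are confined to {13, 15}, which locks those values in; drop them from D, F.
So 17 goes to D.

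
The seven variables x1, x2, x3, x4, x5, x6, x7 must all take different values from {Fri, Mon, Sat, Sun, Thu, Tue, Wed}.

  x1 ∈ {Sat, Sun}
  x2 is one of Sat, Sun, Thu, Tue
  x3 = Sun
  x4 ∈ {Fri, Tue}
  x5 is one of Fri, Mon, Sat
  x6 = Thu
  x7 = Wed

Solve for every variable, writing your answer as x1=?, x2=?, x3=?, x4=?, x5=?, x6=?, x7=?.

x1=Sat, x2=Tue, x3=Sun, x4=Fri, x5=Mon, x6=Thu, x7=Wed

x3 must be Sun (only option left). Remove Sun from x1, x2.
x6's domain is down to {Thu}, so x6 = Thu. Eliminate Thu elsewhere: x2.
That leaves x7 = Wed.
x1's domain is down to {Sat}, so x1 = Sat. Remove Sat from x2, x5.
That leaves x2 = Tue. Remove Tue from x4.
That leaves x4 = Fri. Strike Fri from x5.
x5's domain is down to {Mon}, so x5 = Mon.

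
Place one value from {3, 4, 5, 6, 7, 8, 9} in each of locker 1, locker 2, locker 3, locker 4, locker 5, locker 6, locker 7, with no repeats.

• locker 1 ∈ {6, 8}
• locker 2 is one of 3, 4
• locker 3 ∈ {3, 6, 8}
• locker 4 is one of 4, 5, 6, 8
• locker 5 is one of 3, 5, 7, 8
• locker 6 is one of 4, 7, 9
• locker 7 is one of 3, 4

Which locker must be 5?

locker 4

The 7 variables draw from only 7 values {3, 4, 5, 6, 7, 8, 9}, so each is used; only locker 6 can be 9, hence locker 6 = 9.
The 6 still-open variables draw from only 6 values {3, 4, 5, 6, 7, 8}, so each is used; only locker 5 can be 7, hence locker 5 = 7.
The 5 still-open variables draw from only 5 values {3, 4, 5, 6, 8}, so each is used; only locker 4 can be 5, hence locker 4 = 5.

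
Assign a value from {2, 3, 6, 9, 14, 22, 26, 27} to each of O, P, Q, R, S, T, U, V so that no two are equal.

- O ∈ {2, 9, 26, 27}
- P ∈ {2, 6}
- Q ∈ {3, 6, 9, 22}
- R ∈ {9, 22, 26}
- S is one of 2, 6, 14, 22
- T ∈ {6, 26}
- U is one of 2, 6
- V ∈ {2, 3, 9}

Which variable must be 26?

T

The 8 variables together cover exactly {2, 3, 6, 9, 14, 22, 26, 27} — 8 values for 8 variables — and 14 appears only in S's list, so S = 14.
The 7 still-open variables draw from only 7 values {2, 3, 6, 9, 22, 26, 27}, so each is used; only O can be 27, hence O = 27.
P and U share exactly the 2 values {2, 6}; by pigeonhole those values go to them, so strike 2, 6 from Q, T, V.
So 26 goes to T.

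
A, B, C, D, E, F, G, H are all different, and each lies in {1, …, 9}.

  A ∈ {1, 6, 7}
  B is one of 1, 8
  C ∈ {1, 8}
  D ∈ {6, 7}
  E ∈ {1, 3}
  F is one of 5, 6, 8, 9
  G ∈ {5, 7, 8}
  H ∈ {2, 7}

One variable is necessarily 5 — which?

G

Among the 8 variables, 2 fits only H (and all 8 values in {1, 2, 3, 5, 6, 7, 8, 9} must be used), so H = 2.
The 7 still-open variables draw from only 7 values {1, 3, 5, 6, 7, 8, 9}, so each is used; only E can be 3, hence E = 3.
Among the 6 still-open variables, 9 fits only F (and all 6 values in {1, 5, 6, 7, 8, 9} must be used), so F = 9.
Among the 5 still-open variables, 5 fits only G (and all 5 values in {1, 5, 6, 7, 8} must be used), so G = 5.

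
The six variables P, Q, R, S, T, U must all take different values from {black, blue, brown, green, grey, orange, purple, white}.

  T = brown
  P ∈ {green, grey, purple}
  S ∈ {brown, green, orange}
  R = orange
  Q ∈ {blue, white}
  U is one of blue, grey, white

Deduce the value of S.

R's domain is down to {orange}, so R = orange. Strike orange from S.
T has just one choice, so T = brown. Strike brown from S.
So S = green.

green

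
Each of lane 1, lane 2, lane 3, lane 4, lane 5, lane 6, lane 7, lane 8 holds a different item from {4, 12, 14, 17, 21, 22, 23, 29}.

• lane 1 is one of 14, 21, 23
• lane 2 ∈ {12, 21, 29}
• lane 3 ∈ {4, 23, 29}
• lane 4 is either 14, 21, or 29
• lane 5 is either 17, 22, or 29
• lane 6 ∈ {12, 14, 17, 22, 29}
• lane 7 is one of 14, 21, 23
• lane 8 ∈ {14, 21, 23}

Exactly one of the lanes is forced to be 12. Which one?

The 8 variables draw from only 8 values {4, 12, 14, 17, 21, 22, 23, 29}, so each is used; only lane 3 can be 4, hence lane 3 = 4.
lane 1, lane 7, lane 8 between them cover only {14, 21, 23} — a naked triple. Remove those values from lane 2, lane 4, lane 6.
lane 4 must be 29 (only option left). Remove 29 from lane 2, lane 5, lane 6.
So 12 goes to lane 2.

lane 2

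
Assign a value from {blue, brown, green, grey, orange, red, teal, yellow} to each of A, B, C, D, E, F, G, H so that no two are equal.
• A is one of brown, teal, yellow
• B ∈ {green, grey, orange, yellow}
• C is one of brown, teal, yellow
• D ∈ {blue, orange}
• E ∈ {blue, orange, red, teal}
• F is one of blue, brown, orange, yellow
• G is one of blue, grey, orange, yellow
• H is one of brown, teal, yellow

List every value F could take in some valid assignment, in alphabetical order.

Among the 8 variables, green fits only B (and all 8 values in {blue, brown, green, grey, orange, red, teal, yellow} must be used), so B = green.
The 7 still-open variables together cover exactly {blue, brown, grey, orange, red, teal, yellow} — 7 values for 7 variables — and grey appears only in G's list, so G = grey.
The 6 still-open variables together cover exactly {blue, brown, orange, red, teal, yellow} — 6 values for 6 variables — and red appears only in E's list, so E = red.
A, C, H share exactly the 3 values {brown, teal, yellow}; by pigeonhole those values go to them, so strike brown, teal, yellow from F.
No further eliminations apply; F can still be any of blue, orange.

blue, orange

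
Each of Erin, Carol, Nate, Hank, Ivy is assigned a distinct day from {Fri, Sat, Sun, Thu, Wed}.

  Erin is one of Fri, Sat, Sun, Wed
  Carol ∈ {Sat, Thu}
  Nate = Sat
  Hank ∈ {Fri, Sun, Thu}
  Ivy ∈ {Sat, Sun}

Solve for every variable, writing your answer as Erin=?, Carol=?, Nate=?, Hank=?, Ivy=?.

Erin=Wed, Carol=Thu, Nate=Sat, Hank=Fri, Ivy=Sun

Nate's domain is down to {Sat}, so Nate = Sat. Remove Sat from Erin, Carol, Ivy.
Ivy's domain is down to {Sun}, so Ivy = Sun. Strike Sun from Erin, Hank.
Carol must be Thu (only option left). Strike Thu from Hank.
Hank's domain is down to {Fri}, so Hank = Fri. Eliminate Fri elsewhere: Erin.
Erin's domain is down to {Wed}, so Erin = Wed.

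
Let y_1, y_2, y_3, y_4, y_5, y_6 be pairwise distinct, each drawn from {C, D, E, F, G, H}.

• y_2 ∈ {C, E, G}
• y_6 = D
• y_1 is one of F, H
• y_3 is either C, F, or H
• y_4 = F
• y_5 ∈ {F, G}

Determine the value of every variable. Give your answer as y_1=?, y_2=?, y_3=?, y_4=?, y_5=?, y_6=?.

y_4 has just one choice, so y_4 = F. Remove F from y_1, y_3, y_5.
That leaves y_5 = G. Strike G from y_2.
y_6 has just one choice, so y_6 = D.
y_1 must be H (only option left). Eliminate H elsewhere: y_3.
y_3 has just one choice, so y_3 = C. Eliminate C elsewhere: y_2.
y_2 must be E (only option left).

y_1=H, y_2=E, y_3=C, y_4=F, y_5=G, y_6=D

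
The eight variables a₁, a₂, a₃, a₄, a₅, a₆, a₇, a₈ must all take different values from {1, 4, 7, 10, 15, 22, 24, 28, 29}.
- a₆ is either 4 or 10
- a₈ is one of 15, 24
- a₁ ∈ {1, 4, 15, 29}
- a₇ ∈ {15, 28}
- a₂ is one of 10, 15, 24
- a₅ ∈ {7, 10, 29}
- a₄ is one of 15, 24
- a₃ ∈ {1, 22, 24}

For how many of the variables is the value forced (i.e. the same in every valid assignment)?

The 2 variables a₄ and a₈ are confined to {15, 24}, which locks those values in; drop them from a₁, a₂, a₃, a₇.
a₂ has just one choice, so a₂ = 10. Remove 10 from a₅, a₆.
That leaves a₆ = 4. Remove 4 from a₁.
a₇'s domain is down to {28}, so a₇ = 28.
Determined: a₂=10, a₆=4, a₇=28. The other variables each still have more than one consistent value. That makes 3.

3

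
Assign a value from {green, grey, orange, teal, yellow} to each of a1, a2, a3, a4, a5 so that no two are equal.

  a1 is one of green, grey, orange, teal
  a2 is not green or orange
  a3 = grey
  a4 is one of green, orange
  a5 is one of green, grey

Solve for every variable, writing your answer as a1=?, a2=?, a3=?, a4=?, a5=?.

a1=teal, a2=yellow, a3=grey, a4=orange, a5=green

a3's domain is down to {grey}, so a3 = grey. So a1, a2, a5 can't be grey.
That leaves a5 = green. Strike green from a1, a4.
a4 must be orange (only option left). So a1 can't be orange.
a1 must be teal (only option left). So a2 can't be teal.
a2 has just one choice, so a2 = yellow.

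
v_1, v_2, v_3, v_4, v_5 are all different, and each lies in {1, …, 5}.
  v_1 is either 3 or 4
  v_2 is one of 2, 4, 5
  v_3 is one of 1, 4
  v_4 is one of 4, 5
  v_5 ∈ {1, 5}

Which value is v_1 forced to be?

The 5 variables together cover exactly {1, 2, 3, 4, 5} — 5 values for 5 variables — and 2 appears only in v_2's list, so v_2 = 2.
Among the 4 still-open variables, 3 fits only v_1 (and all 4 values in {1, 3, 4, 5} must be used), so v_1 = 3.

3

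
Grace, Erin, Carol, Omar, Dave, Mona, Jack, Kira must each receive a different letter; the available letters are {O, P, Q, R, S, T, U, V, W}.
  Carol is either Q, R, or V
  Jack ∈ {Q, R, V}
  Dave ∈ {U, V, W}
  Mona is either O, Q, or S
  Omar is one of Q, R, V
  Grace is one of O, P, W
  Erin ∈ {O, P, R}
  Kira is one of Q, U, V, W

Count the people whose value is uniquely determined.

1

Among the 8 variables, S fits only Mona (and all 8 values in {O, P, Q, R, S, U, V, W} must be used), so Mona = S.
Carol, Omar, Jack between them cover only {Q, R, V} — a naked triple. Remove those values from Erin, Dave, Kira.
Dave and Kira between them cover only {U, W} — a naked pair. Remove those values from Grace.
Determined: Mona=S. The other people each still have more than one consistent value. That makes 1.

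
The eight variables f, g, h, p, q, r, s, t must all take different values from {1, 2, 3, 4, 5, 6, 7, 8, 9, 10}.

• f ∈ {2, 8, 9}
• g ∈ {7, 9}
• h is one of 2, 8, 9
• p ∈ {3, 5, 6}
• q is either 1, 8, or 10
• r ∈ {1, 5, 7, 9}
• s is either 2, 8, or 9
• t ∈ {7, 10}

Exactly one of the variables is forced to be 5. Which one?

r

f, h, s share exactly the 3 values {2, 8, 9}; by pigeonhole those values go to them, so strike 2, 8, 9 from g, q, r.
g has just one choice, so g = 7. So r, t can't be 7.
t must be 10 (only option left). Remove 10 from q.
q must be 1 (only option left). Remove 1 from r.
So 5 goes to r.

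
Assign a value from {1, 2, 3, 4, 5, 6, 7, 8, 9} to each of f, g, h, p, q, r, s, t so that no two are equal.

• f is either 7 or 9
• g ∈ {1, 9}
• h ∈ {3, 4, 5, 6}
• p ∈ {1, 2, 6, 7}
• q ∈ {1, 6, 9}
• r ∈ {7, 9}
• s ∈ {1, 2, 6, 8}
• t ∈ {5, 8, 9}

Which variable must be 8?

s

The 2 variables f and r are confined to {7, 9}, which locks those values in; drop them from g, p, q, t.
g's domain is down to {1}, so g = 1. Strike 1 from p, q, s.
q's domain is down to {6}, so q = 6. Strike 6 from h, p, s.
p's domain is down to {2}, so p = 2. Remove 2 from s.
So 8 goes to s.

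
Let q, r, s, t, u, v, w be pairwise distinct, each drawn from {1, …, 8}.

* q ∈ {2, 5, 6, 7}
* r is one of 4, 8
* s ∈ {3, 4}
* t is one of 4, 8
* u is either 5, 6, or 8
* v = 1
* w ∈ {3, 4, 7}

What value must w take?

7

v must be 1 (only option left).
r and t share exactly the 2 values {4, 8}; by pigeonhole those values go to them, so strike 4, 8 from s, u, w.
s's domain is down to {3}, so s = 3. Eliminate 3 elsewhere: w.
So w = 7.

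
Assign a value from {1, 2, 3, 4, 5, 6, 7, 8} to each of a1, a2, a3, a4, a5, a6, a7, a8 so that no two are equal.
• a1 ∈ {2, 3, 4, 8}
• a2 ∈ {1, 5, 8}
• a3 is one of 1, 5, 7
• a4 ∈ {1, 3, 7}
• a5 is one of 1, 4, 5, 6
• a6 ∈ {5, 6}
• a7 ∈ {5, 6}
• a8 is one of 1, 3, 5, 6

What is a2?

8

Among the 8 variables, 2 fits only a1 (and all 8 values in {1, 2, 3, 4, 5, 6, 7, 8} must be used), so a1 = 2.
The 7 still-open variables draw from only 7 values {1, 3, 4, 5, 6, 7, 8}, so each is used; only a5 can be 4, hence a5 = 4.
The 6 still-open variables draw from only 6 values {1, 3, 5, 6, 7, 8}, so each is used; only a2 can be 8, hence a2 = 8.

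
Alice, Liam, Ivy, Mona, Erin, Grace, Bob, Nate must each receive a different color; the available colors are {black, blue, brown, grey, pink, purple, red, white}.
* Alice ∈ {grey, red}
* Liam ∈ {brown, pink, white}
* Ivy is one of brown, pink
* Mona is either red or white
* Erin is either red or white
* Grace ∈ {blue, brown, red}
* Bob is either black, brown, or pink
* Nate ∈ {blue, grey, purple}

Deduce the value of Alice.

The 8 variables together cover exactly {black, blue, brown, grey, pink, purple, red, white} — 8 values for 8 variables — and black appears only in Bob's list, so Bob = black.
The 7 still-open variables together cover exactly {blue, brown, grey, pink, purple, red, white} — 7 values for 7 variables — and purple appears only in Nate's list, so Nate = purple.
The 6 still-open variables together cover exactly {blue, brown, grey, pink, red, white} — 6 values for 6 variables — and blue appears only in Grace's list, so Grace = blue.
The 5 still-open variables draw from only 5 values {brown, grey, pink, red, white}, so each is used; only Alice can be grey, hence Alice = grey.

grey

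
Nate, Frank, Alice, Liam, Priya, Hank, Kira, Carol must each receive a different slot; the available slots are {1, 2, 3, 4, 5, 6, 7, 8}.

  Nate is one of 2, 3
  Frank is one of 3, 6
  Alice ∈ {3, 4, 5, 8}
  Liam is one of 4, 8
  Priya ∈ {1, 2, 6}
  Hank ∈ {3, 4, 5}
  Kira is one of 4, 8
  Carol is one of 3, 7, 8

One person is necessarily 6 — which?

Frank

Among the 8 variables, 1 fits only Priya (and all 8 values in {1, 2, 3, 4, 5, 6, 7, 8} must be used), so Priya = 1.
Among the 7 still-open variables, 2 fits only Nate (and all 7 values in {2, 3, 4, 5, 6, 7, 8} must be used), so Nate = 2.
The 6 still-open variables draw from only 6 values {3, 4, 5, 6, 7, 8}, so each is used; only Frank can be 6, hence Frank = 6.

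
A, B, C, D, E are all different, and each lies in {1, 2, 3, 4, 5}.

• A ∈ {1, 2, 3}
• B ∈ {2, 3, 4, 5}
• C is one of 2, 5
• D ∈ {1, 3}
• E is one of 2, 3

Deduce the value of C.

5

Among the 5 variables, 4 fits only B (and all 5 values in {1, 2, 3, 4, 5} must be used), so B = 4.
The 4 still-open variables together cover exactly {1, 2, 3, 5} — 4 values for 4 variables — and 5 appears only in C's list, so C = 5.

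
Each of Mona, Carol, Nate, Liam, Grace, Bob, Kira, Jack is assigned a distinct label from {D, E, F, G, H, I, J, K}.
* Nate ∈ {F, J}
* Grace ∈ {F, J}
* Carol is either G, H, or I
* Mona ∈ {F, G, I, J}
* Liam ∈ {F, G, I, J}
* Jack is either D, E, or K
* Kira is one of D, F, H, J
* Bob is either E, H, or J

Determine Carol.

Among the 8 variables, K fits only Jack (and all 8 values in {D, E, F, G, H, I, J, K} must be used), so Jack = K.
The 7 still-open variables draw from only 7 values {D, E, F, G, H, I, J}, so each is used; only Kira can be D, hence Kira = D.
The 6 still-open variables draw from only 6 values {E, F, G, H, I, J}, so each is used; only Bob can be E, hence Bob = E.
The 5 still-open variables draw from only 5 values {F, G, H, I, J}, so each is used; only Carol can be H, hence Carol = H.

H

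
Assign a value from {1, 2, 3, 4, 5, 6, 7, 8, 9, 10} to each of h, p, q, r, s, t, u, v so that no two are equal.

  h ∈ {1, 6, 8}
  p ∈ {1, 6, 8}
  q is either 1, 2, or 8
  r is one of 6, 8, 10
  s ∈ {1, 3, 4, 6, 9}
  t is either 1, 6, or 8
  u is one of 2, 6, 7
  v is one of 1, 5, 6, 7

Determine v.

5

The 3 variables h, p, t are confined to {1, 6, 8}, which locks those values in; drop them from q, r, s, u, v.
q must be 2 (only option left). Remove 2 from u.
r must be 10 (only option left).
u's domain is down to {7}, so u = 7. Eliminate 7 elsewhere: v.
So v = 5.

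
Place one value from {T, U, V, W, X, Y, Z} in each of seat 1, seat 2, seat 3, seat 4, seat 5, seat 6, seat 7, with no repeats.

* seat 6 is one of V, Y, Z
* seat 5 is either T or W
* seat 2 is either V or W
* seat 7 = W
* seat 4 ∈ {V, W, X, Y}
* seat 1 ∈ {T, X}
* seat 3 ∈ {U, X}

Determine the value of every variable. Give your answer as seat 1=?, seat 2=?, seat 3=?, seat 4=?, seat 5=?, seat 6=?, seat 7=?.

seat 1=X, seat 2=V, seat 3=U, seat 4=Y, seat 5=T, seat 6=Z, seat 7=W

seat 7 must be W (only option left). So seat 2, seat 4, seat 5 can't be W.
seat 2 has just one choice, so seat 2 = V. So seat 4, seat 6 can't be V.
That leaves seat 5 = T. Strike T from seat 1.
seat 1 has just one choice, so seat 1 = X. So seat 3, seat 4 can't be X.
That leaves seat 3 = U.
That leaves seat 4 = Y. So seat 6 can't be Y.
seat 6's domain is down to {Z}, so seat 6 = Z.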